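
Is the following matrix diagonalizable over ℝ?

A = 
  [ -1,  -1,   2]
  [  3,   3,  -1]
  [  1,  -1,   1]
No

Characteristic polynomial: det(λI - A) = λ³ - 3λ² - λ + 10
By the rational root theorem any rational root is an integer dividing 10; none of those is a root, so p(λ) has no rational roots and hence (being an irreducible cubic) no repeated roots.
Discriminant of the cubic: Δ = -1067
Δ < 0 ⇒ one real eigenvalue and a complex-conjugate pair: λ ≈ 2.295 + 1.014i, 2.295 - 1.014i, -1.589
Has complex eigenvalues (not diagonalizable over ℝ).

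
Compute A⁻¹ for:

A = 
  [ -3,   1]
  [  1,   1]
det(A) = (-3)(1) - (1)(1) = -4
For a 2×2 matrix, A⁻¹ = (1/det(A)) · [[d, -b], [-c, a]]
    = (-1/4) · [[1, -1], [-1, -3]]

A⁻¹ = 
  [-1/4,  1/4]
  [ 1/4,  3/4]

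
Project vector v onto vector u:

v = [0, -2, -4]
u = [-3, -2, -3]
v·u = (0)(-3) + (-2)(-2) + (-4)(-3) = 16
u·u = (-3)² + (-2)² + (-3)² = 22
proj_u(v) = (v·u / u·u) × u = (16/22) × u = (8/11) × u

proj_u(v) = [-24/11, -16/11, -24/11]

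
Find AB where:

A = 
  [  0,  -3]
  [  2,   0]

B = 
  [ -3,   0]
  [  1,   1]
AB = 
  [ -3,  -3]
  [ -6,   0]

A is 2×2 and B is 2×2, so AB is 2×2. Each entry is (row of A)·(column of B):
AB[1,1] = (0)(-3) + (-3)(1) = -3
AB[1,2] = (0)(0) + (-3)(1) = -3
AB[2,1] = (2)(-3) + (0)(1) = -6
AB[2,2] = (2)(0) + (0)(1) = 0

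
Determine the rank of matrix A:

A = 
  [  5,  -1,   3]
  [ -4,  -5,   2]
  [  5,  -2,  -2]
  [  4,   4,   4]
rank(A) = 3

Row reduce:
R2 → R2 + (4/5)·R1
R3 → R3 - (1)·R1
R4 → R4 - (4/5)·R1
R3 → R3 - (5/29)·R2
R4 → R4 + (24/29)·R2
R4 → R4 + (152/167)·R3
REF = 
  [      5,      -1,       3]
  [      0,   -29/5,    22/5]
  [      0,       0, -167/29]
  [      0,       0,       0]
Pivot columns: 1, 2, 3 → 3 pivots.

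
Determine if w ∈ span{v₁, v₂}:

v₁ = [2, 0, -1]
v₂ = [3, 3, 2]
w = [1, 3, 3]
Yes

Form the augmented matrix and row-reduce:
[v₁|v₂|w] = 
  [  2,   3,   1]
  [  0,   3,   3]
  [ -1,   2,   3]
R3 → R3 + (1/2)·R1
R3 → R3 - (7/6)·R2
REF = 
  [  2,   3,   1]
  [  0,   3,   3]
  [  0,   0,   0]

No row of the form [0 0 | nonzero], so the system is consistent. Back-substitution gives c₁ = -1, c₂ = 1: w = (-1)·v₁ + (1)·v₂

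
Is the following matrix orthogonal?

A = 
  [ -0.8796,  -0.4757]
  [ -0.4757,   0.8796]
Yes

AᵀA = 
  [  1,   0]
  [  0,   1]
≈ I (equal to I up to the 4-dp rounding of the entries)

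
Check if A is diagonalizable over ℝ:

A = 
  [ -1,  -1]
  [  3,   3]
Yes

tr(A) = 2, det(A) = 0
Characteristic polynomial: λ² - tr(A)λ + det(A) = λ² - 2λ
λ² - 2λ = λ(λ - 2)
Eigenvalues: 2, 0
λ=0: alg. mult. = 1, geom. mult. = 2 - rank(A - (0)I) = 2 - 1 = 1
λ=2: alg. mult. = 1, geom. mult. = 2 - rank(A - (2)I) = 2 - 1 = 1
Sum of geometric multiplicities equals n, so A has n independent eigenvectors.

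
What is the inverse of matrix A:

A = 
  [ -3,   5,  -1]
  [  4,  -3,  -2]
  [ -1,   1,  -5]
det(A) = (-3)·((-3)(-5) - (-2)(1)) - (5)·((4)(-5) - (-2)(-1)) + (-1)·((4)(1) - (-3)(-1))
  = (-3)(17) - (5)(-22) + (-1)(1)
  = 58
det(A) = 58 ≠ 0, so A is invertible.

Cofactors Cᵢⱼ = (-1)ⁱ⁺ʲ·Mᵢⱼ:
C = 
  [ 17,  22,   1]
  [ 24,  14,  -2]
  [-13, -10, -11]

adj(A) = Cᵀ:
adj(A) = 
  [ 17,  24, -13]
  [ 22,  14, -10]
  [  1,  -2, -11]

A⁻¹ = (1/58) · adj(A):
A⁻¹ = 
  [ 17/58,  12/29, -13/58]
  [ 11/29,   7/29,  -5/29]
  [  1/58,  -1/29, -11/58]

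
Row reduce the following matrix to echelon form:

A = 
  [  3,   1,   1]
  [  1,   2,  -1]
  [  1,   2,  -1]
Row operations:
R2 → R2 - (1/3)·R1
R3 → R3 - (1/3)·R1
R3 → R3 - (1)·R2

Resulting echelon form:
REF = 
  [   3,    1,    1]
  [   0,  5/3, -4/3]
  [   0,    0,    0]

Rank = 2 (number of non-zero pivot rows).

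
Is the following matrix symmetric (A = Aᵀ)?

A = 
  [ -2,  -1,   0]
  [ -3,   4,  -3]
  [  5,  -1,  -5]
No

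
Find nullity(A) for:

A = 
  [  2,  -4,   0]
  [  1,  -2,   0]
nullity(A) = 2

Row reduce:
R2 → R2 - (1/2)·R1
REF = 
  [  2,  -4,   0]
  [  0,   0,   0]
Pivot columns: 1 → 1 pivot.
rank(A) = 1, so nullity(A) = 3 - 1 = 2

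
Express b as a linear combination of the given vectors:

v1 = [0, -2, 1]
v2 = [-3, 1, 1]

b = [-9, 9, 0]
c1 = -3, c2 = 3

b = -3·v1 + 3·v2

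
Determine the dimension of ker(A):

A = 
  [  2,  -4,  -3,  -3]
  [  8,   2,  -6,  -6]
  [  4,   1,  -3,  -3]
nullity(A) = 2

Row reduce:
R2 → R2 - (4)·R1
R3 → R3 - (2)·R1
R3 → R3 - (1/2)·R2
REF = 
  [  2,  -4,  -3,  -3]
  [  0,  18,   6,   6]
  [  0,   0,   0,   0]
Pivot columns: 1, 2 → 2 pivots.
rank(A) = 2, so nullity(A) = 4 - 2 = 2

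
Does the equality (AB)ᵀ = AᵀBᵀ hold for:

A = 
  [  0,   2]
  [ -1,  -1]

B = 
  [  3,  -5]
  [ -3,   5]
No

(AB)ᵀ = 
  [ -6,   0]
  [ 10,   0]

AᵀBᵀ = 
  [  5,  -5]
  [ 11, -11]

The two matrices differ, so (AB)ᵀ ≠ AᵀBᵀ in general. The correct identity is (AB)ᵀ = BᵀAᵀ.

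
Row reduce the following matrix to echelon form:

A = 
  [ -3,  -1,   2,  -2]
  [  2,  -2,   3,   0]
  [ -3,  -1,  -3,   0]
Row operations:
R2 → R2 + (2/3)·R1
R3 → R3 - (1)·R1

Resulting echelon form:
REF = 
  [  -3,   -1,    2,   -2]
  [   0, -8/3, 13/3, -4/3]
  [   0,    0,   -5,    2]

Rank = 3 (number of non-zero pivot rows).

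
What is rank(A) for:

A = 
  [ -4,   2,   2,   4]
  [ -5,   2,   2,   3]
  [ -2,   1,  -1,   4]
Row reduce:
R2 → R2 - (5/4)·R1
R3 → R3 - (1/2)·R1
REF = 
  [  -4,    2,    2,    4]
  [   0, -1/2, -1/2,   -2]
  [   0,    0,   -2,    2]
Pivot columns: 1, 2, 3 → 3 pivots.

rank(A) = 3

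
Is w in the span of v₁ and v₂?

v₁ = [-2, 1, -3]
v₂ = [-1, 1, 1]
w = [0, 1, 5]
Yes

Form the augmented matrix and row-reduce:
[v₁|v₂|w] = 
  [ -2,  -1,   0]
  [  1,   1,   1]
  [ -3,   1,   5]
R2 → R2 + (1/2)·R1
R3 → R3 - (3/2)·R1
R3 → R3 - (5)·R2
REF = 
  [ -2,  -1,   0]
  [  0, 1/2,   1]
  [  0,   0,   0]

No row of the form [0 0 | nonzero], so the system is consistent. Back-substitution gives c₁ = -1, c₂ = 2: w = (-1)·v₁ + (2)·v₂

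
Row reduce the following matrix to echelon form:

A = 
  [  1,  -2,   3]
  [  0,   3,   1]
Row operations:
No row operations needed (already in echelon form).

Resulting echelon form:
REF = 
  [  1,  -2,   3]
  [  0,   3,   1]

Rank = 2 (number of non-zero pivot rows).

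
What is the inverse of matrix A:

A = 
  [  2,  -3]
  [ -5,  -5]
det(A) = (2)(-5) - (-3)(-5) = -25
For a 2×2 matrix, A⁻¹ = (1/det(A)) · [[d, -b], [-c, a]]
    = (-1/25) · [[-5, 3], [5, 2]]

A⁻¹ = 
  [  1/5, -3/25]
  [ -1/5, -2/25]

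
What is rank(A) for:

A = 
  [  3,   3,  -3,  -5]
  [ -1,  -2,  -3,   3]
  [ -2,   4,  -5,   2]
rank(A) = 3

Row reduce:
R2 → R2 + (1/3)·R1
R3 → R3 + (2/3)·R1
R3 → R3 + (6)·R2
REF = 
  [   3,    3,   -3,   -5]
  [   0,   -1,   -4,  4/3]
  [   0,    0,  -31, 20/3]
Pivot columns: 1, 2, 3 → 3 pivots.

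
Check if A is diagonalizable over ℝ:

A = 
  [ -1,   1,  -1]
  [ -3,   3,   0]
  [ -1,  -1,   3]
No

Characteristic polynomial: det(λI - A) = λ³ - 5λ² + 5λ + 6
By the rational root theorem any rational root is an integer dividing 6; none of those is a root, so p(λ) has no rational roots and hence (being an irreducible cubic) no repeated roots.
Discriminant of the cubic: Δ = -547
Δ < 0 ⇒ one real eigenvalue and a complex-conjugate pair: λ ≈ 2.839 + 0.8887i, 2.839 - 0.8887i, -0.678
Has complex eigenvalues (not diagonalizable over ℝ).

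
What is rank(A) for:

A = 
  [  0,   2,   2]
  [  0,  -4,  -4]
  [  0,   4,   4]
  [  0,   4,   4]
rank(A) = 1

Row reduce:
R2 → R2 + (2)·R1
R3 → R3 - (2)·R1
R4 → R4 - (2)·R1
REF = 
  [  0,   2,   2]
  [  0,   0,   0]
  [  0,   0,   0]
  [  0,   0,   0]
Pivot columns: 2 → 1 pivot.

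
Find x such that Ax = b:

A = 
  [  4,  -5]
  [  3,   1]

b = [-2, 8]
x = [2, 2]

Row reduce the augmented matrix [A|b]:
R2 → R2 - (3/4)·R1
REF = 
  [   4,   -5,   -2]
  [   0, 19/4, 19/2]

Back-substitution:
x₂ = (19/2) / (19/4) = 2
x₁ = (-2 - (-5)(2)) / 4 = 2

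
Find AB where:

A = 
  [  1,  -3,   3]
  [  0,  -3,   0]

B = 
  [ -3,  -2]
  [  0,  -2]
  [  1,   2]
A is 2×3 and B is 3×2, so AB is 2×2. Each entry is (row of A)·(column of B):
AB[1,1] = (1)(-3) + (-3)(0) + (3)(1) = 0
AB[1,2] = (1)(-2) + (-3)(-2) + (3)(2) = 10
AB[2,1] = (0)(-3) + (-3)(0) + (0)(1) = 0
AB[2,2] = (0)(-2) + (-3)(-2) + (0)(2) = 6

AB = 
  [  0,  10]
  [  0,   6]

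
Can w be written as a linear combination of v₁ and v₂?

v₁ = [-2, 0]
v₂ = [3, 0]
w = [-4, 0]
Yes

Form the augmented matrix and row-reduce:
[v₁|v₂|w] = 
  [ -2,   3,  -4]
  [  0,   0,   0]
(already in echelon form — no row operations needed)

No row of the form [0 0 | nonzero], so the system is consistent. Back-substitution gives c₁ = 2, c₂ = 0: w = (2)·v₁ + (0)·v₂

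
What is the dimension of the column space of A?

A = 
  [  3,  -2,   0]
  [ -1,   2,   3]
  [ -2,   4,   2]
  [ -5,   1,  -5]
Row reduce:
R2 → R2 + (1/3)·R1
R3 → R3 + (2/3)·R1
R4 → R4 + (5/3)·R1
R3 → R3 - (2)·R2
R4 → R4 + (7/4)·R2
R4 → R4 + (1/16)·R3
REF = 
  [  3,  -2,   0]
  [  0, 4/3,   3]
  [  0,   0,  -4]
  [  0,   0,   0]
Pivot columns: 1, 2, 3 → 3 pivots.
dim(Col(A)) = number of pivot columns = 3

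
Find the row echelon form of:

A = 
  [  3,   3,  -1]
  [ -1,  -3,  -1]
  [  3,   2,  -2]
Row operations:
R2 → R2 + (1/3)·R1
R3 → R3 - (1)·R1
R3 → R3 - (1/2)·R2

Resulting echelon form:
REF = 
  [   3,    3,   -1]
  [   0,   -2, -4/3]
  [   0,    0, -1/3]

Rank = 3 (number of non-zero pivot rows).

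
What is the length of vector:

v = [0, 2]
2

||v||₂ = √((0)² + (2)²) = √4 = 2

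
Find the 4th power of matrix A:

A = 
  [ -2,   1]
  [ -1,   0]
A² = A·A:
A²[1,1] = (-2)(-2) + (1)(-1) = 3
A²[1,2] = (-2)(1) + (1)(0) = -2
A²[2,1] = (-1)(-2) + (0)(-1) = 2
A²[2,2] = (-1)(1) + (0)(0) = -1
A² = 
  [  3,  -2]
  [  2,  -1]

A^3 = A^2·A:
A^3[1,1] = (3)(-2) + (-2)(-1) = -4
A^3[1,2] = (3)(1) + (-2)(0) = 3
A^3[2,1] = (2)(-2) + (-1)(-1) = -3
A^3[2,2] = (2)(1) + (-1)(0) = 2
A^3 = 
  [ -4,   3]
  [ -3,   2]

A^4 = A^3·A:
A^4[1,1] = (-4)(-2) + (3)(-1) = 5
A^4[1,2] = (-4)(1) + (3)(0) = -4
A^4[2,1] = (-3)(-2) + (2)(-1) = 4
A^4[2,2] = (-3)(1) + (2)(0) = -3
A^4 = 
  [  5,  -4]
  [  4,  -3]

Therefore
A^4 = 
  [  5,  -4]
  [  4,  -3]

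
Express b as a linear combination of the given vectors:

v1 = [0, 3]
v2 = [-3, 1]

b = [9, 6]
c1 = 3, c2 = -3

b = 3·v1 + -3·v2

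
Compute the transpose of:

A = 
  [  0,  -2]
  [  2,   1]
Aᵀ = 
  [  0,   2]
  [ -2,   1]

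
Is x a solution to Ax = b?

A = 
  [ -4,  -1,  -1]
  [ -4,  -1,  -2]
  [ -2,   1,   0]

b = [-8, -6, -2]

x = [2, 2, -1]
No

Ax = [-9, -8, -2] ≠ b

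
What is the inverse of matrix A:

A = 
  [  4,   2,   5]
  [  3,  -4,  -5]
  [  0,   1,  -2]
det(A) = (4)·((-4)(-2) - (-5)(1)) - (2)·((3)(-2) - (-5)(0)) + (5)·((3)(1) - (-4)(0))
  = (4)(13) - (2)(-6) + (5)(3)
  = 79
det(A) = 79 ≠ 0, so A is invertible.

Cofactors Cᵢⱼ = (-1)ⁱ⁺ʲ·Mᵢⱼ:
C = 
  [ 13,   6,   3]
  [  9,  -8,  -4]
  [ 10,  35, -22]

adj(A) = Cᵀ:
adj(A) = 
  [ 13,   9,  10]
  [  6,  -8,  35]
  [  3,  -4, -22]

A⁻¹ = (1/79) · adj(A):
A⁻¹ = 
  [ 13/79,   9/79,  10/79]
  [  6/79,  -8/79,  35/79]
  [  3/79,  -4/79, -22/79]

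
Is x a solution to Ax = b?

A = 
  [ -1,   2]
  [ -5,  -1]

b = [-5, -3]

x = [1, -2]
Yes

Ax = [-5, -3] = b ✓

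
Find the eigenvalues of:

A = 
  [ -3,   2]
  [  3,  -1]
λ = -2 + √7, -2 - √7  (≈ 0.6458, -4.646)

tr(A) = -4, det(A) = -3
Characteristic polynomial: λ² - tr(A)λ + det(A) = λ² + 4λ - 3
λ² + 4λ - 3 = 0  ⇒  λ = (-4 ± √((4)² - 4·(-3)))/2 = (-4 ± √(28))/2
  = -2 + √7,  -2 - √7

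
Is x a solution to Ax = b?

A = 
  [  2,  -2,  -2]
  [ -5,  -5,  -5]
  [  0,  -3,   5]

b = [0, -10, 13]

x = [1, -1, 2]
Yes

Ax = [0, -10, 13] = b ✓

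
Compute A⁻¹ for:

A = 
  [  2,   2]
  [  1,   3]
det(A) = (2)(3) - (2)(1) = 4
For a 2×2 matrix, A⁻¹ = (1/det(A)) · [[d, -b], [-c, a]]
    = (1/4) · [[3, -2], [-1, 2]]

A⁻¹ = 
  [ 3/4, -1/2]
  [-1/4,  1/2]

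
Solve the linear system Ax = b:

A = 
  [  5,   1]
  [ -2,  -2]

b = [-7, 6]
Row reduce the augmented matrix [A|b]:
R2 → R2 + (2/5)·R1
REF = 
  [   5,    1,   -7]
  [   0, -8/5, 16/5]

Back-substitution:
x₂ = (16/5) / (-8/5) = -2
x₁ = (-7 - (1)(-2)) / 5 = -1

x = [-1, -2]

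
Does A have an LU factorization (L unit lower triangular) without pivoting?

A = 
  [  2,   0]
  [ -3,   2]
Yes.
A[1,1] = 2 ≠ 0, so Gaussian elimination proceeds without a row swap: multiplier ℓ₂₁ = (-3)/(2) = -3/2, and U[2,2] = 2 - (-3/2)(0) = 2.
L = 
  [   1,    0]
  [-3/2,    1]
U = 
  [  2,   0]
  [  0,   2]
Check row 2 of LU: [(-3/2)(2), (-3/2)(0) + 2] = [-3, 2] = row 2 of A ✓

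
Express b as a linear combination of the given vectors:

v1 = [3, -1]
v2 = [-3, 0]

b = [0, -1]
c1 = 1, c2 = 1

b = 1·v1 + 1·v2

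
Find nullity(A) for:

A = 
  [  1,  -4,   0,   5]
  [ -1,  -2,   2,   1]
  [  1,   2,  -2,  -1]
nullity(A) = 2

Row reduce:
R2 → R2 + (1)·R1
R3 → R3 - (1)·R1
R3 → R3 + (1)·R2
REF = 
  [  1,  -4,   0,   5]
  [  0,  -6,   2,   6]
  [  0,   0,   0,   0]
Pivot columns: 1, 2 → 2 pivots.
rank(A) = 2, so nullity(A) = 4 - 2 = 2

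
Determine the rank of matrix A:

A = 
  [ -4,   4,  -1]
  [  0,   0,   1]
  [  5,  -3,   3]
rank(A) = 3

Row reduce:
R3 → R3 + (5/4)·R1
Swap R2 ↔ R3
REF = 
  [ -4,   4,  -1]
  [  0,   2, 7/4]
  [  0,   0,   1]
Pivot columns: 1, 2, 3 → 3 pivots.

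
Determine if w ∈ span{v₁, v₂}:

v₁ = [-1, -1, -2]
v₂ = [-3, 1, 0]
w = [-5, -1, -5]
No

Form the augmented matrix and row-reduce:
[v₁|v₂|w] = 
  [ -1,  -3,  -5]
  [ -1,   1,  -1]
  [ -2,   0,  -5]
R2 → R2 - (1)·R1
R3 → R3 - (2)·R1
R3 → R3 - (3/2)·R2
REF = 
  [ -1,  -3,  -5]
  [  0,   4,   4]
  [  0,   0,  -1]

Row 3 reads [0 0 | -1], i.e. 0 = -1, so the system is inconsistent and w ∉ span{v₁, v₂}.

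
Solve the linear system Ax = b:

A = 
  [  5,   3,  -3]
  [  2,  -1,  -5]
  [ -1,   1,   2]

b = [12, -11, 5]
Row reduce the augmented matrix [A|b]:
R2 → R2 - (2/5)·R1
R3 → R3 + (1/5)·R1
R3 → R3 + (8/11)·R2
REF = 
  [     5,      3,     -3,     12]
  [     0,  -11/5,  -19/5,  -79/5]
  [     0,      0, -15/11, -45/11]

Back-substitution:
x₃ = (-45/11) / (-15/11) = 3
x₂ = (-79/5 - (-19/5)(3)) / (-11/5) = 2
x₁ = (12 - (3)(2) - (-3)(3)) / 5 = 3

x = [3, 2, 3]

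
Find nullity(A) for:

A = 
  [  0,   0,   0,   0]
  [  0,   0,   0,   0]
nullity(A) = 4

Row reduce:
(no row operations needed)
REF = 
  [  0,   0,   0,   0]
  [  0,   0,   0,   0]
Pivot columns: none → 0 pivots.
rank(A) = 0, so nullity(A) = 4 - 0 = 4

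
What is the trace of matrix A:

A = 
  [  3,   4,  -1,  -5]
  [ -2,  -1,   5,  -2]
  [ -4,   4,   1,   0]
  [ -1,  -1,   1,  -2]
1

tr(A) = 3 + -1 + 1 + -2 = 1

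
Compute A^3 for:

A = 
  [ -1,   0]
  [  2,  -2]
A² = A·A:
A²[1,1] = (-1)(-1) + (0)(2) = 1
A²[1,2] = (-1)(0) + (0)(-2) = 0
A²[2,1] = (2)(-1) + (-2)(2) = -6
A²[2,2] = (2)(0) + (-2)(-2) = 4
A² = 
  [  1,   0]
  [ -6,   4]

A^3 = A^2·A:
A^3[1,1] = (1)(-1) + (0)(2) = -1
A^3[1,2] = (1)(0) + (0)(-2) = 0
A^3[2,1] = (-6)(-1) + (4)(2) = 14
A^3[2,2] = (-6)(0) + (4)(-2) = -8
A^3 = 
  [ -1,   0]
  [ 14,  -8]

Therefore
A^3 = 
  [ -1,   0]
  [ 14,  -8]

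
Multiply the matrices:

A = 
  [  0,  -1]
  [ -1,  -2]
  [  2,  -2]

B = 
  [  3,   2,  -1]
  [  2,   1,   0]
A is 3×2 and B is 2×3, so AB is 3×3. Each entry is (row of A)·(column of B):
AB[1,1] = (0)(3) + (-1)(2) = -2
AB[1,2] = (0)(2) + (-1)(1) = -1
AB[1,3] = (0)(-1) + (-1)(0) = 0
AB[2,1] = (-1)(3) + (-2)(2) = -7
AB[2,2] = (-1)(2) + (-2)(1) = -4
AB[2,3] = (-1)(-1) + (-2)(0) = 1
AB[3,1] = (2)(3) + (-2)(2) = 2
AB[3,2] = (2)(2) + (-2)(1) = 2
AB[3,3] = (2)(-1) + (-2)(0) = -2

AB = 
  [ -2,  -1,   0]
  [ -7,  -4,   1]
  [  2,   2,  -2]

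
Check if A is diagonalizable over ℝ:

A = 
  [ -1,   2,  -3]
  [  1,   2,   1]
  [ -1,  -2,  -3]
Yes

Characteristic polynomial: det(λI - A) = λ³ + 2λ² - 8λ - 8
By the rational root theorem any rational root is an integer dividing 8; none of those is a root, so p(λ) has no rational roots and hence (being an irreducible cubic) no repeated roots.
Discriminant of the cubic: Δ = 3136
Δ > 0 ⇒ three distinct real eigenvalues: λ ≈ -3.604, -0.8901, 2.494
Three distinct real eigenvalues, so A has 3 independent eigenvectors.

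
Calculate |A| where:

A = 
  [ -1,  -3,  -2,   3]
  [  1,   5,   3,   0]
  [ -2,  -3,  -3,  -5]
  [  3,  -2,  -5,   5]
201

Cofactor expansion along row 1: det(A) = a₁₁M₁₁ - a₁₂M₁₂ + a₁₃M₁₃ - a₁₄M₁₄

M₁₁ = det[[5, 3, 0]; [-3, -3, -5]; [-2, -5, 5]]
  = (5)·((-3)(5) - (-5)(-5)) - (3)·((-3)(5) - (-5)(-2)) + (0)·((-3)(-5) - (-3)(-2))
  = (5)(-40) - (3)(-25) + (0)(9)
  = -125
M₁₂ = det[[1, 3, 0]; [-2, -3, -5]; [3, -5, 5]]
  = (1)·((-3)(5) - (-5)(-5)) - (3)·((-2)(5) - (-5)(3)) + (0)·((-2)(-5) - (-3)(3))
  = (1)(-40) - (3)(5) + (0)(19)
  = -55
M₁₃ = det[[1, 5, 0]; [-2, -3, -5]; [3, -2, 5]]
  = (1)·((-3)(5) - (-5)(-2)) - (5)·((-2)(5) - (-5)(3)) + (0)·((-2)(-2) - (-3)(3))
  = (1)(-25) - (5)(5) + (0)(13)
  = -50
M₁₄ = det[[1, 5, 3]; [-2, -3, -3]; [3, -2, -5]]
  = (1)·((-3)(-5) - (-3)(-2)) - (5)·((-2)(-5) - (-3)(3)) + (3)·((-2)(-2) - (-3)(3))
  = (1)(9) - (5)(19) + (3)(13)
  = -47

det(A) = (-1)(-125) - (-3)(-55) + (-2)(-50) - (3)(-47) = 201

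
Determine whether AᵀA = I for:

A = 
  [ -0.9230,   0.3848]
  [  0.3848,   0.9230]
Yes

AᵀA = 
  [  1,   0]
  [  0,   1]
≈ I (equal to I up to the 4-dp rounding of the entries)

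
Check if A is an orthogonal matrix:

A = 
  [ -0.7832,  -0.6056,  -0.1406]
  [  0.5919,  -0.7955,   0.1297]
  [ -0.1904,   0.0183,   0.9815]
Yes

AᵀA = 
  [  1,   0,   0]
  [  0,   0.9999,  -0.0001]
  [  0,  -0.0001,   0.9999]
≈ I (equal to I up to the 4-dp rounding of the entries)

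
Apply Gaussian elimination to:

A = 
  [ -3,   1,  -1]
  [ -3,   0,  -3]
Row operations:
R2 → R2 - (1)·R1

Resulting echelon form:
REF = 
  [ -3,   1,  -1]
  [  0,  -1,  -2]

Rank = 2 (number of non-zero pivot rows).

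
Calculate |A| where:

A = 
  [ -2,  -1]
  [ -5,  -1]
-3

For a 2×2 matrix, det = ad - bc = (-2)(-1) - (-1)(-5) = -3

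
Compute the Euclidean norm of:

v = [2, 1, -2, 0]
3

||v||₂ = √((2)² + (1)² + (-2)² + (0)²) = √9 = 3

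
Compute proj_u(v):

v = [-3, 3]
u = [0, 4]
v·u = (-3)(0) + (3)(4) = 12
u·u = (0)² + (4)² = 16
proj_u(v) = (v·u / u·u) × u = (12/16) × u = (3/4) × u

proj_u(v) = [0, 3]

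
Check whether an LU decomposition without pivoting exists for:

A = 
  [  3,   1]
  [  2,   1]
Yes.
A[1,1] = 3 ≠ 0, so Gaussian elimination proceeds without a row swap: multiplier ℓ₂₁ = (2)/(3) = 2/3, and U[2,2] = 1 - (2/3)(1) = 1/3.
L = 
  [  1,   0]
  [2/3,   1]
U = 
  [  3,   1]
  [  0, 1/3]
Check row 2 of LU: [(2/3)(3), (2/3)(1) + (1/3)] = [2, 1] = row 2 of A ✓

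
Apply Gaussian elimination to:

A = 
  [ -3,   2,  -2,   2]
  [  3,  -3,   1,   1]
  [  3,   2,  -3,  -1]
Row operations:
R2 → R2 + (1)·R1
R3 → R3 + (1)·R1
R3 → R3 + (4)·R2

Resulting echelon form:
REF = 
  [ -3,   2,  -2,   2]
  [  0,  -1,  -1,   3]
  [  0,   0,  -9,  13]

Rank = 3 (number of non-zero pivot rows).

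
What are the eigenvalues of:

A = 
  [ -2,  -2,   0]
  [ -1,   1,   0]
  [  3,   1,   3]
λ = 3, (-1 + √17)/2, (-1 - √17)/2  (≈ 3, 1.562, -2.562)

Characteristic polynomial: det(λI - A) = λ³ - 2λ² - 7λ + 12
Testing integer divisors of the constant term: p(3) = 0, so (λ - 3) is a factor:
p(λ) = (λ - 3)(λ² + λ - 4)
λ² + λ - 4 = 0  ⇒  λ = (-1 ± √((1)² - 4·(-4)))/2 = (-1 ± √(17))/2
  = (-1 + √17)/2,  (-1 - √17)/2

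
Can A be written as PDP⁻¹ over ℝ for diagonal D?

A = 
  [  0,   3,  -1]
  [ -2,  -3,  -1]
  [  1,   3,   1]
No

Characteristic polynomial: det(λI - A) = λ³ + 2λ² + 7λ - 6
By the rational root theorem any rational root is an integer dividing 6; none of those is a root, so p(λ) has no rational roots and hence (being an irreducible cubic) no repeated roots.
Discriminant of the cubic: Δ = -3468
Δ < 0 ⇒ one real eigenvalue and a complex-conjugate pair: λ ≈ -1.34 + 2.651i, -1.34 - 2.651i, 0.6801
Has complex eigenvalues (not diagonalizable over ℝ).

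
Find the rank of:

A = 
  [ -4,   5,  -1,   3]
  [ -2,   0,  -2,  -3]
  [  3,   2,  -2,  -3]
rank(A) = 3

Row reduce:
R2 → R2 - (1/2)·R1
R3 → R3 + (3/4)·R1
R3 → R3 + (23/10)·R2
REF = 
  [     -4,       5,      -1,       3]
  [      0,    -5/2,    -3/2,    -9/2]
  [      0,       0,   -31/5, -111/10]
Pivot columns: 1, 2, 3 → 3 pivots.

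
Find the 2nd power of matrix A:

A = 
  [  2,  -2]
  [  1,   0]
A² = A·A:
A²[1,1] = (2)(2) + (-2)(1) = 2
A²[1,2] = (2)(-2) + (-2)(0) = -4
A²[2,1] = (1)(2) + (0)(1) = 2
A²[2,2] = (1)(-2) + (0)(0) = -2
A² = 
  [  2,  -4]
  [  2,  -2]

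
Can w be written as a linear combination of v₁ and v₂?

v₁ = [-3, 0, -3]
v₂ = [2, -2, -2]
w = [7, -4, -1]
Yes

Form the augmented matrix and row-reduce:
[v₁|v₂|w] = 
  [ -3,   2,   7]
  [  0,  -2,  -4]
  [ -3,  -2,  -1]
R3 → R3 - (1)·R1
R3 → R3 - (2)·R2
REF = 
  [ -3,   2,   7]
  [  0,  -2,  -4]
  [  0,   0,   0]

No row of the form [0 0 | nonzero], so the system is consistent. Back-substitution gives c₁ = -1, c₂ = 2: w = (-1)·v₁ + (2)·v₂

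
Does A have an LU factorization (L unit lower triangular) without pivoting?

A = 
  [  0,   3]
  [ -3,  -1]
No.
A[1,1] = 0 but A[2,1] = -3 ≠ 0. Any LU with L unit lower triangular has (LU)[1,1] = U[1,1] and (LU)[2,1] = L[2,1]·U[1,1]; matching A forces U[1,1] = 0, which then forces (LU)[2,1] = 0 ≠ -3. A row swap (pivoting) is required.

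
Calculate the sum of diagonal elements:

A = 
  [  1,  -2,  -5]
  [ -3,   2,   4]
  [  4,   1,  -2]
1

tr(A) = 1 + 2 + -2 = 1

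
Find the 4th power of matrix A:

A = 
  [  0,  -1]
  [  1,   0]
A^4 = 
  [  1,   0]
  [  0,   1]

A² = A·A:
A²[1,1] = (0)(0) + (-1)(1) = -1
A²[1,2] = (0)(-1) + (-1)(0) = 0
A²[2,1] = (1)(0) + (0)(1) = 0
A²[2,2] = (1)(-1) + (0)(0) = -1
A² = 
  [ -1,   0]
  [  0,  -1]

A^3 = A^2·A:
A^3[1,1] = (-1)(0) + (0)(1) = 0
A^3[1,2] = (-1)(-1) + (0)(0) = 1
A^3[2,1] = (0)(0) + (-1)(1) = -1
A^3[2,2] = (0)(-1) + (-1)(0) = 0
A^3 = 
  [  0,   1]
  [ -1,   0]

A^4 = A^3·A:
A^4[1,1] = (0)(0) + (1)(1) = 1
A^4[1,2] = (0)(-1) + (1)(0) = 0
A^4[2,1] = (-1)(0) + (0)(1) = 0
A^4[2,2] = (-1)(-1) + (0)(0) = 1
A^4 = 
  [  1,   0]
  [  0,   1]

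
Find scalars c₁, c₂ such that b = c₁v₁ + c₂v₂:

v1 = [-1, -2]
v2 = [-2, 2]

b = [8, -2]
c1 = -2, c2 = -3

b = -2·v1 + -3·v2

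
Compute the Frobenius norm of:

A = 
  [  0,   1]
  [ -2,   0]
||A||_F = 2.236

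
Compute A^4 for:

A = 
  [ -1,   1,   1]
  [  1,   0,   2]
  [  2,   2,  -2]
A^4 = 
  [ 23,  11, -17]
  [ 39,  34, -48]
  [-62, -34, 110]

A² = A·A:
A²[1,1] = (-1)(-1) + (1)(1) + (1)(2) = 4
A²[1,2] = (-1)(1) + (1)(0) + (1)(2) = 1
A²[1,3] = (-1)(1) + (1)(2) + (1)(-2) = -1
A²[2,1] = (1)(-1) + (0)(1) + (2)(2) = 3
A²[2,2] = (1)(1) + (0)(0) + (2)(2) = 5
A²[2,3] = (1)(1) + (0)(2) + (2)(-2) = -3
A²[3,1] = (2)(-1) + (2)(1) + (-2)(2) = -4
A²[3,2] = (2)(1) + (2)(0) + (-2)(2) = -2
A²[3,3] = (2)(1) + (2)(2) + (-2)(-2) = 10
A² = 
  [  4,   1,  -1]
  [  3,   5,  -3]
  [ -4,  -2,  10]

A^3 = A^2·A:
A^3[1,1] = (4)(-1) + (1)(1) + (-1)(2) = -5
A^3[1,2] = (4)(1) + (1)(0) + (-1)(2) = 2
A^3[1,3] = (4)(1) + (1)(2) + (-1)(-2) = 8
A^3[2,1] = (3)(-1) + (5)(1) + (-3)(2) = -4
A^3[2,2] = (3)(1) + (5)(0) + (-3)(2) = -3
A^3[2,3] = (3)(1) + (5)(2) + (-3)(-2) = 19
A^3[3,1] = (-4)(-1) + (-2)(1) + (10)(2) = 22
A^3[3,2] = (-4)(1) + (-2)(0) + (10)(2) = 16
A^3[3,3] = (-4)(1) + (-2)(2) + (10)(-2) = -28
A^3 = 
  [ -5,   2,   8]
  [ -4,  -3,  19]
  [ 22,  16, -28]

A^4 = A^3·A:
A^4[1,1] = (-5)(-1) + (2)(1) + (8)(2) = 23
A^4[1,2] = (-5)(1) + (2)(0) + (8)(2) = 11
A^4[1,3] = (-5)(1) + (2)(2) + (8)(-2) = -17
A^4[2,1] = (-4)(-1) + (-3)(1) + (19)(2) = 39
A^4[2,2] = (-4)(1) + (-3)(0) + (19)(2) = 34
A^4[2,3] = (-4)(1) + (-3)(2) + (19)(-2) = -48
A^4[3,1] = (22)(-1) + (16)(1) + (-28)(2) = -62
A^4[3,2] = (22)(1) + (16)(0) + (-28)(2) = -34
A^4[3,3] = (22)(1) + (16)(2) + (-28)(-2) = 110
A^4 = 
  [ 23,  11, -17]
  [ 39,  34, -48]
  [-62, -34, 110]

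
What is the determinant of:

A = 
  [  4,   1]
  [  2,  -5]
-22

For a 2×2 matrix, det = ad - bc = (4)(-5) - (1)(2) = -22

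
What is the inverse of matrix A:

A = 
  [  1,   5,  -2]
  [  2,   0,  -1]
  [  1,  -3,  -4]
det(A) = (1)·((0)(-4) - (-1)(-3)) - (5)·((2)(-4) - (-1)(1)) + (-2)·((2)(-3) - (0)(1))
  = (1)(-3) - (5)(-7) + (-2)(-6)
  = 44
det(A) = 44 ≠ 0, so A is invertible.

Cofactors Cᵢⱼ = (-1)ⁱ⁺ʲ·Mᵢⱼ:
C = 
  [ -3,   7,  -6]
  [ 26,  -2,   8]
  [ -5,  -3, -10]

adj(A) = Cᵀ:
adj(A) = 
  [ -3,  26,  -5]
  [  7,  -2,  -3]
  [ -6,   8, -10]

A⁻¹ = (1/44) · adj(A):
A⁻¹ = 
  [-3/44, 13/22, -5/44]
  [ 7/44, -1/22, -3/44]
  [-3/22,  2/11, -5/22]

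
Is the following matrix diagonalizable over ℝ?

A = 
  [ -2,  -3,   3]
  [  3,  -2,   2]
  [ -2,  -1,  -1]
No

Characteristic polynomial: det(λI - A) = λ³ + 5λ² + 25λ + 26
By the rational root theorem any rational root is an integer dividing 26; none of those is a root, so p(λ) has no rational roots and hence (being an irreducible cubic) no repeated roots.
Discriminant of the cubic: Δ = -19627
Δ < 0 ⇒ one real eigenvalue and a complex-conjugate pair: λ ≈ -1.857 + 4.096i, -1.857 - 4.096i, -1.286
Has complex eigenvalues (not diagonalizable over ℝ).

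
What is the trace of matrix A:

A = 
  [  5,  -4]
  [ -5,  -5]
0

tr(A) = 5 + -5 = 0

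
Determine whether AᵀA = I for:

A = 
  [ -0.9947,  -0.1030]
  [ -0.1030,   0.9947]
Yes

AᵀA = 
  [  1,   0]
  [  0,   1]
≈ I (equal to I up to the 4-dp rounding of the entries)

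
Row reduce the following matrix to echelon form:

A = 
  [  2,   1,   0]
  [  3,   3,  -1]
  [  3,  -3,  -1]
Row operations:
R2 → R2 - (3/2)·R1
R3 → R3 - (3/2)·R1
R3 → R3 + (3)·R2

Resulting echelon form:
REF = 
  [  2,   1,   0]
  [  0, 3/2,  -1]
  [  0,   0,  -4]

Rank = 3 (number of non-zero pivot rows).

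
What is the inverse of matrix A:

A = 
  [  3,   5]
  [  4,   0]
det(A) = (3)(0) - (5)(4) = -20
For a 2×2 matrix, A⁻¹ = (1/det(A)) · [[d, -b], [-c, a]]
    = (-1/20) · [[0, -5], [-4, 3]]

A⁻¹ = 
  [    0,   1/4]
  [  1/5, -3/20]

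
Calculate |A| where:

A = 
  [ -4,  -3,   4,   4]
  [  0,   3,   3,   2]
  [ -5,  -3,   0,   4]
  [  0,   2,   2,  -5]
Cofactor expansion along row 1: det(A) = a₁₁M₁₁ - a₁₂M₁₂ + a₁₃M₁₃ - a₁₄M₁₄

M₁₁ = det[[3, 3, 2]; [-3, 0, 4]; [2, 2, -5]]
  = (3)·((0)(-5) - (4)(2)) - (3)·((-3)(-5) - (4)(2)) + (2)·((-3)(2) - (0)(2))
  = (3)(-8) - (3)(7) + (2)(-6)
  = -57
M₁₂ = det[[0, 3, 2]; [-5, 0, 4]; [0, 2, -5]]
  = (0)·((0)(-5) - (4)(2)) - (3)·((-5)(-5) - (4)(0)) + (2)·((-5)(2) - (0)(0))
  = (0)(-8) - (3)(25) + (2)(-10)
  = -95
M₁₃ = det[[0, 3, 2]; [-5, -3, 4]; [0, 2, -5]]
  = (0)·((-3)(-5) - (4)(2)) - (3)·((-5)(-5) - (4)(0)) + (2)·((-5)(2) - (-3)(0))
  = (0)(7) - (3)(25) + (2)(-10)
  = -95
M₁₄ = det[[0, 3, 3]; [-5, -3, 0]; [0, 2, 2]]
  = (0)·((-3)(2) - (0)(2)) - (3)·((-5)(2) - (0)(0)) + (3)·((-5)(2) - (-3)(0))
  = (0)(-6) - (3)(-10) + (3)(-10)
  = 0

det(A) = (-4)(-57) - (-3)(-95) + (4)(-95) - (4)(0) = -437

det(A) = -437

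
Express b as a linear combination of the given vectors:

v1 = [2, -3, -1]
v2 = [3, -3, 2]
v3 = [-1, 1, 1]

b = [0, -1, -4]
c1 = 1, c2 = -1, c3 = -1

b = 1·v1 + -1·v2 + -1·v3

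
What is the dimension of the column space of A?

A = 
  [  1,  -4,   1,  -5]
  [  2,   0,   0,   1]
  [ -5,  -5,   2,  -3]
Row reduce:
R2 → R2 - (2)·R1
R3 → R3 + (5)·R1
R3 → R3 + (25/8)·R2
REF = 
  [   1,   -4,    1,   -5]
  [   0,    8,   -2,   11]
  [   0,    0,  3/4, 51/8]
Pivot columns: 1, 2, 3 → 3 pivots.
dim(Col(A)) = number of pivot columns = 3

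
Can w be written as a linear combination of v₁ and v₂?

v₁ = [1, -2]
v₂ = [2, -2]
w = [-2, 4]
Yes

Form the augmented matrix and row-reduce:
[v₁|v₂|w] = 
  [  1,   2,  -2]
  [ -2,  -2,   4]
R2 → R2 + (2)·R1
REF = 
  [  1,   2,  -2]
  [  0,   2,   0]

No row of the form [0 0 | nonzero], so the system is consistent. Back-substitution gives c₁ = -2, c₂ = 0: w = (-2)·v₁ + (0)·v₂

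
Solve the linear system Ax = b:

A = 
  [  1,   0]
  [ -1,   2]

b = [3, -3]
Row reduce the augmented matrix [A|b]:
R2 → R2 + (1)·R1
REF = 
  [  1,   0,   3]
  [  0,   2,   0]

Back-substitution:
x₂ = 0 / 2 = 0
x₁ = (3 - (0)(0)) / 1 = 3

x = [3, 0]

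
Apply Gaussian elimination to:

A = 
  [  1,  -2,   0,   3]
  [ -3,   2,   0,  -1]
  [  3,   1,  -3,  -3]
Row operations:
R2 → R2 + (3)·R1
R3 → R3 - (3)·R1
R3 → R3 + (7/4)·R2

Resulting echelon form:
REF = 
  [  1,  -2,   0,   3]
  [  0,  -4,   0,   8]
  [  0,   0,  -3,   2]

Rank = 3 (number of non-zero pivot rows).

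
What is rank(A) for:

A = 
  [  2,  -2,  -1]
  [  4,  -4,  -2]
rank(A) = 1

Row reduce:
R2 → R2 - (2)·R1
REF = 
  [  2,  -2,  -1]
  [  0,   0,   0]
Pivot columns: 1 → 1 pivot.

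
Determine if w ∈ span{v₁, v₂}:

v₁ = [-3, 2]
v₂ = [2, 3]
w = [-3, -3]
Yes

Form the augmented matrix and row-reduce:
[v₁|v₂|w] = 
  [ -3,   2,  -3]
  [  2,   3,  -3]
R2 → R2 + (2/3)·R1
REF = 
  [  -3,    2,   -3]
  [   0, 13/3,   -5]

No row of the form [0 0 | nonzero], so the system is consistent. Back-substitution gives c₁ = 3/13, c₂ = -15/13: w = (3/13)·v₁ + (-15/13)·v₂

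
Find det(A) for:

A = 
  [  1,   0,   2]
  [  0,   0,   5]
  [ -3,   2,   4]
Cofactor expansion along row 1:
det(A) = (1)·((0)(4) - (5)(2)) - (0)·((0)(4) - (5)(-3)) + (2)·((0)(2) - (0)(-3))
  = (1)(-10) - (0)(15) + (2)(0)
  = -10

det(A) = -10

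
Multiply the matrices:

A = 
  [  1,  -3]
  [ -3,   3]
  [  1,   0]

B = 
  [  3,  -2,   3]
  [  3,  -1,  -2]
A is 3×2 and B is 2×3, so AB is 3×3. Each entry is (row of A)·(column of B):
AB[1,1] = (1)(3) + (-3)(3) = -6
AB[1,2] = (1)(-2) + (-3)(-1) = 1
AB[1,3] = (1)(3) + (-3)(-2) = 9
AB[2,1] = (-3)(3) + (3)(3) = 0
AB[2,2] = (-3)(-2) + (3)(-1) = 3
AB[2,3] = (-3)(3) + (3)(-2) = -15
AB[3,1] = (1)(3) + (0)(3) = 3
AB[3,2] = (1)(-2) + (0)(-1) = -2
AB[3,3] = (1)(3) + (0)(-2) = 3

AB = 
  [ -6,   1,   9]
  [  0,   3, -15]
  [  3,  -2,   3]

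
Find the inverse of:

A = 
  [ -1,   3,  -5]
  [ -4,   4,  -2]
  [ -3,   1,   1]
det(A) = (-1)·((4)(1) - (-2)(1)) - (3)·((-4)(1) - (-2)(-3)) + (-5)·((-4)(1) - (4)(-3))
  = (-1)(6) - (3)(-10) + (-5)(8)
  = -16
det(A) = -16 ≠ 0, so A is invertible.

Cofactors Cᵢⱼ = (-1)ⁱ⁺ʲ·Mᵢⱼ:
C = 
  [  6,  10,   8]
  [ -8, -16,  -8]
  [ 14,  18,   8]

adj(A) = Cᵀ:
adj(A) = 
  [  6,  -8,  14]
  [ 10, -16,  18]
  [  8,  -8,   8]

A⁻¹ = (-1/16) · adj(A):
A⁻¹ = 
  [-3/8,  1/2, -7/8]
  [-5/8,    1, -9/8]
  [-1/2,  1/2, -1/2]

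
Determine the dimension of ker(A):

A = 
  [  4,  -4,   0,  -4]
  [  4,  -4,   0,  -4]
nullity(A) = 3

Row reduce:
R2 → R2 - (1)·R1
REF = 
  [  4,  -4,   0,  -4]
  [  0,   0,   0,   0]
Pivot columns: 1 → 1 pivot.
rank(A) = 1, so nullity(A) = 4 - 1 = 3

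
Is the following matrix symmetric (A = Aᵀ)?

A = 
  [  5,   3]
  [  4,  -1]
No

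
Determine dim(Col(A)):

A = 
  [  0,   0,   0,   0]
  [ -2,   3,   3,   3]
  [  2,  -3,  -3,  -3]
dim(Col(A)) = 1

Row reduce:
Swap R1 ↔ R2
R3 → R3 + (1)·R1
REF = 
  [ -2,   3,   3,   3]
  [  0,   0,   0,   0]
  [  0,   0,   0,   0]
Pivot columns: 1 → 1 pivot.
dim(Col(A)) = number of pivot columns = 1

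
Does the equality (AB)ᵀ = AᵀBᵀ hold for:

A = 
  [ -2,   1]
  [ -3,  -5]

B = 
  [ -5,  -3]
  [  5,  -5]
No

(AB)ᵀ = 
  [ 15, -10]
  [  1,  34]

AᵀBᵀ = 
  [ 19,   5]
  [ 10,  30]

The two matrices differ, so (AB)ᵀ ≠ AᵀBᵀ in general. The correct identity is (AB)ᵀ = BᵀAᵀ.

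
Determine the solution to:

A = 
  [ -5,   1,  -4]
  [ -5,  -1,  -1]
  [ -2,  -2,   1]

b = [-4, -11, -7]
Row reduce the augmented matrix [A|b]:
R2 → R2 - (1)·R1
R3 → R3 - (2/5)·R1
R3 → R3 - (6/5)·R2
REF = 
  [ -5,   1,  -4,  -4]
  [  0,  -2,   3,  -7]
  [  0,   0,  -1,   3]

Back-substitution:
x₃ = 3 / (-1) = -3
x₂ = (-7 - (3)(-3)) / (-2) = -1
x₁ = (-4 - (1)(-1) - (-4)(-3)) / (-5) = 3

x = [3, -1, -3]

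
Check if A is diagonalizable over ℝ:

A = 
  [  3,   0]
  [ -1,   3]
No

tr(A) = 6, det(A) = 9
Characteristic polynomial: λ² - tr(A)λ + det(A) = λ² - 6λ + 9
λ² - 6λ + 9 = (λ - 3)²
Eigenvalues: 3, 3
λ=3: alg. mult. = 2, geom. mult. = 2 - rank(A - (3)I) = 2 - 1 = 1
Sum of geometric multiplicities = 1 < n = 2, so there aren't enough independent eigenvectors.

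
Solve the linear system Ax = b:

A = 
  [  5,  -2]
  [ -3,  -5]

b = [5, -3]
Row reduce the augmented matrix [A|b]:
R2 → R2 + (3/5)·R1
REF = 
  [    5,    -2,     5]
  [    0, -31/5,     0]

Back-substitution:
x₂ = 0 / (-31/5) = 0
x₁ = (5 - (-2)(0)) / 5 = 1

x = [1, 0]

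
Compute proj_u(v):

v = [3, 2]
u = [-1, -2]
proj_u(v) = [7/5, 14/5]

v·u = (3)(-1) + (2)(-2) = -7
u·u = (-1)² + (-2)² = 5
proj_u(v) = (v·u / u·u) × u = (-7/5) × u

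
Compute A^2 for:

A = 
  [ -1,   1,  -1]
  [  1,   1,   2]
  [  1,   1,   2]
A² = A·A:
A²[1,1] = (-1)(-1) + (1)(1) + (-1)(1) = 1
A²[1,2] = (-1)(1) + (1)(1) + (-1)(1) = -1
A²[1,3] = (-1)(-1) + (1)(2) + (-1)(2) = 1
A²[2,1] = (1)(-1) + (1)(1) + (2)(1) = 2
A²[2,2] = (1)(1) + (1)(1) + (2)(1) = 4
A²[2,3] = (1)(-1) + (1)(2) + (2)(2) = 5
A²[3,1] = (1)(-1) + (1)(1) + (2)(1) = 2
A²[3,2] = (1)(1) + (1)(1) + (2)(1) = 4
A²[3,3] = (1)(-1) + (1)(2) + (2)(2) = 5
A² = 
  [  1,  -1,   1]
  [  2,   4,   5]
  [  2,   4,   5]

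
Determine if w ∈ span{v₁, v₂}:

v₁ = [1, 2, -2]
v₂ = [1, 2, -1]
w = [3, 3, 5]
No

Form the augmented matrix and row-reduce:
[v₁|v₂|w] = 
  [  1,   1,   3]
  [  2,   2,   3]
  [ -2,  -1,   5]
R2 → R2 - (2)·R1
R3 → R3 + (2)·R1
Swap R2 ↔ R3
REF = 
  [  1,   1,   3]
  [  0,   1,  11]
  [  0,   0,  -3]

Row 3 reads [0 0 | -3], i.e. 0 = -3, so the system is inconsistent and w ∉ span{v₁, v₂}.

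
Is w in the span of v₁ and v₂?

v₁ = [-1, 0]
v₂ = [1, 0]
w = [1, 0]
Yes

Form the augmented matrix and row-reduce:
[v₁|v₂|w] = 
  [ -1,   1,   1]
  [  0,   0,   0]
(already in echelon form — no row operations needed)

No row of the form [0 0 | nonzero], so the system is consistent. Back-substitution gives c₁ = -1, c₂ = 0: w = (-1)·v₁ + (0)·v₂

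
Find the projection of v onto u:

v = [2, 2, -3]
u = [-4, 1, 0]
proj_u(v) = [24/17, -6/17, 0]

v·u = (2)(-4) + (2)(1) + (-3)(0) = -6
u·u = (-4)² + (1)² + (0)² = 17
proj_u(v) = (v·u / u·u) × u = (-6/17) × u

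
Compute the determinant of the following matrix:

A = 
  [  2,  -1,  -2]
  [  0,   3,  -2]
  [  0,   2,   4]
Cofactor expansion along row 1:
det(A) = (2)·((3)(4) - (-2)(2)) - (-1)·((0)(4) - (-2)(0)) + (-2)·((0)(2) - (3)(0))
  = (2)(16) - (-1)(0) + (-2)(0)
  = 32

det(A) = 32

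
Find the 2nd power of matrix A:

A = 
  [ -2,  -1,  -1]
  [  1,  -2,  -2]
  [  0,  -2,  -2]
A² = A·A:
A²[1,1] = (-2)(-2) + (-1)(1) + (-1)(0) = 3
A²[1,2] = (-2)(-1) + (-1)(-2) + (-1)(-2) = 6
A²[1,3] = (-2)(-1) + (-1)(-2) + (-1)(-2) = 6
A²[2,1] = (1)(-2) + (-2)(1) + (-2)(0) = -4
A²[2,2] = (1)(-1) + (-2)(-2) + (-2)(-2) = 7
A²[2,3] = (1)(-1) + (-2)(-2) + (-2)(-2) = 7
A²[3,1] = (0)(-2) + (-2)(1) + (-2)(0) = -2
A²[3,2] = (0)(-1) + (-2)(-2) + (-2)(-2) = 8
A²[3,3] = (0)(-1) + (-2)(-2) + (-2)(-2) = 8
A² = 
  [  3,   6,   6]
  [ -4,   7,   7]
  [ -2,   8,   8]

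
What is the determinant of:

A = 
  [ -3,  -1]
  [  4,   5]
For a 2×2 matrix, det = ad - bc = (-3)(5) - (-1)(4) = -11

det(A) = -11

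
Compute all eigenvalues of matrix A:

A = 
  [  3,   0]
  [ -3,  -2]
tr(A) = 1, det(A) = -6
Characteristic polynomial: λ² - tr(A)λ + det(A) = λ² - λ - 6
λ² - λ - 6 = (λ + 2)(λ - 3)

λ = 3, -2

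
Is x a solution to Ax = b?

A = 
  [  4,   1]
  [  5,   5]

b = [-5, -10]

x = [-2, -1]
No

Ax = [-9, -15] ≠ b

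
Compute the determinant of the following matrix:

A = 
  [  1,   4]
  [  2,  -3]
-11

For a 2×2 matrix, det = ad - bc = (1)(-3) - (4)(2) = -11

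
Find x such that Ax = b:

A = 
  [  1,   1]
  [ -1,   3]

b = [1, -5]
x = [2, -1]

Row reduce the augmented matrix [A|b]:
R2 → R2 + (1)·R1
REF = 
  [  1,   1,   1]
  [  0,   4,  -4]

Back-substitution:
x₂ = (-4) / 4 = -1
x₁ = (1 - (1)(-1)) / 1 = 2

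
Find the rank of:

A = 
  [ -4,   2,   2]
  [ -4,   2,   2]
Row reduce:
R2 → R2 - (1)·R1
REF = 
  [ -4,   2,   2]
  [  0,   0,   0]
Pivot columns: 1 → 1 pivot.

rank(A) = 1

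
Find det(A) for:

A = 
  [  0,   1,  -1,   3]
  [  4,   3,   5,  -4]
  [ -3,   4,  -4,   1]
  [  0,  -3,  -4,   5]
245

Cofactor expansion along row 1: det(A) = a₁₁M₁₁ - a₁₂M₁₂ + a₁₃M₁₃ - a₁₄M₁₄

M₁₁ = det[[3, 5, -4]; [4, -4, 1]; [-3, -4, 5]]
  = (3)·((-4)(5) - (1)(-4)) - (5)·((4)(5) - (1)(-3)) + (-4)·((4)(-4) - (-4)(-3))
  = (3)(-16) - (5)(23) + (-4)(-28)
  = -51
M₁₂ = det[[4, 5, -4]; [-3, -4, 1]; [0, -4, 5]]
  = (4)·((-4)(5) - (1)(-4)) - (5)·((-3)(5) - (1)(0)) + (-4)·((-3)(-4) - (-4)(0))
  = (4)(-16) - (5)(-15) + (-4)(12)
  = -37
M₁₃ = det[[4, 3, -4]; [-3, 4, 1]; [0, -3, 5]]
  = (4)·((4)(5) - (1)(-3)) - (3)·((-3)(5) - (1)(0)) + (-4)·((-3)(-3) - (4)(0))
  = (4)(23) - (3)(-15) + (-4)(9)
  = 101
M₁₄ = det[[4, 3, 5]; [-3, 4, -4]; [0, -3, -4]]
  = (4)·((4)(-4) - (-4)(-3)) - (3)·((-3)(-4) - (-4)(0)) + (5)·((-3)(-3) - (4)(0))
  = (4)(-28) - (3)(12) + (5)(9)
  = -103

det(A) = (0)(-51) - (1)(-37) + (-1)(101) - (3)(-103) = 245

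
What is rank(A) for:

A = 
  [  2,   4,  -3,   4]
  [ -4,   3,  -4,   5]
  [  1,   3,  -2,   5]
rank(A) = 3

Row reduce:
R2 → R2 + (2)·R1
R3 → R3 - (1/2)·R1
R3 → R3 - (1/11)·R2
REF = 
  [    2,     4,    -3,     4]
  [    0,    11,   -10,    13]
  [    0,     0,  9/22, 20/11]
Pivot columns: 1, 2, 3 → 3 pivots.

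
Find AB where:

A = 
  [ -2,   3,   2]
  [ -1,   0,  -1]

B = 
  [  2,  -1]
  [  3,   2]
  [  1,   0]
AB = 
  [  7,   8]
  [ -3,   1]

A is 2×3 and B is 3×2, so AB is 2×2. Each entry is (row of A)·(column of B):
AB[1,1] = (-2)(2) + (3)(3) + (2)(1) = 7
AB[1,2] = (-2)(-1) + (3)(2) + (2)(0) = 8
AB[2,1] = (-1)(2) + (0)(3) + (-1)(1) = -3
AB[2,2] = (-1)(-1) + (0)(2) + (-1)(0) = 1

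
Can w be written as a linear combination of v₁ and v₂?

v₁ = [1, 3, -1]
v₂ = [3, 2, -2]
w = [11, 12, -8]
Yes

Form the augmented matrix and row-reduce:
[v₁|v₂|w] = 
  [  1,   3,  11]
  [  3,   2,  12]
  [ -1,  -2,  -8]
R2 → R2 - (3)·R1
R3 → R3 + (1)·R1
R3 → R3 + (1/7)·R2
REF = 
  [  1,   3,  11]
  [  0,  -7, -21]
  [  0,   0,   0]

No row of the form [0 0 | nonzero], so the system is consistent. Back-substitution gives c₁ = 2, c₂ = 3: w = (2)·v₁ + (3)·v₂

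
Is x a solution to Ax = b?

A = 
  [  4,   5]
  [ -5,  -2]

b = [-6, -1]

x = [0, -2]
No

Ax = [-10, 4] ≠ b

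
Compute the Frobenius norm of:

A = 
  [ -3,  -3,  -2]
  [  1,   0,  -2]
||A||_F = 5.196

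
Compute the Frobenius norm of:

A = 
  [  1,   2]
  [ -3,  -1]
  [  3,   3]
||A||_F = 5.745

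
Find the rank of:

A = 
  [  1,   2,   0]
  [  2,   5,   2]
rank(A) = 2

Row reduce:
R2 → R2 - (2)·R1
REF = 
  [  1,   2,   0]
  [  0,   1,   2]
Pivot columns: 1, 2 → 2 pivots.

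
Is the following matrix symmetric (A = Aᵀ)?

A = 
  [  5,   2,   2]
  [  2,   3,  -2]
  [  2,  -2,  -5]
Yes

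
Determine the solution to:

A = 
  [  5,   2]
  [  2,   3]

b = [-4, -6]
Row reduce the augmented matrix [A|b]:
R2 → R2 - (2/5)·R1
REF = 
  [    5,     2,    -4]
  [    0,  11/5, -22/5]

Back-substitution:
x₂ = (-22/5) / (11/5) = -2
x₁ = (-4 - (2)(-2)) / 5 = 0

x = [0, -2]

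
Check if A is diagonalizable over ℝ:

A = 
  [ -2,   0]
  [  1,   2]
Yes

tr(A) = 0, det(A) = -4
Characteristic polynomial: λ² - tr(A)λ + det(A) = λ² - 4
λ² - 4 = (λ + 2)(λ - 2)
Eigenvalues: 2, -2
λ=-2: alg. mult. = 1, geom. mult. = 2 - rank(A - (-2)I) = 2 - 1 = 1
λ=2: alg. mult. = 1, geom. mult. = 2 - rank(A - (2)I) = 2 - 1 = 1
Sum of geometric multiplicities equals n, so A has n independent eigenvectors.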